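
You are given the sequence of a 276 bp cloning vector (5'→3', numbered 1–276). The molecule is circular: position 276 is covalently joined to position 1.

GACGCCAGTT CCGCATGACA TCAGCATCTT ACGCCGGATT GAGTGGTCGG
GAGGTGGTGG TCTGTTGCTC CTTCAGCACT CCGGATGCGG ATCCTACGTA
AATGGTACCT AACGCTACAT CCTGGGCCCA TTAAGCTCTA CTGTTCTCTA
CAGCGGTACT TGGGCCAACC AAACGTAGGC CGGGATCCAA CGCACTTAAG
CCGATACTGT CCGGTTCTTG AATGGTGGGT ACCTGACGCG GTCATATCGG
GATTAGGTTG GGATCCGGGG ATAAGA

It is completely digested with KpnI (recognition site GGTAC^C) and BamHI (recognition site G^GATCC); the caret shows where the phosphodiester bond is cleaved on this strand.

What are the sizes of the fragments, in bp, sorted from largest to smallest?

KpnI sites (GGTACC) start at positions 104, 228.
KpnI cuts after base 5 of each site (before the last base), so after positions 108, 232.
BamHI sites (GGATCC) start at positions 89, 183, 261.
BamHI cuts after the first base of each site, so after positions 89, 183, 261.
Combined cut positions: 89, 108, 183, 232, 261.
Circular molecule, 5 cuts → 5 fragments:
  90–108 → 19 bp
  109–183 → 75 bp
  184–232 → 49 bp
  233–261 → 29 bp
  262–276 then 1–89 → 15 + 89 = 104 bp
Sorted largest to smallest: 104, 75, 49, 29, 19 bp.

104, 75, 49, 29, 19 bp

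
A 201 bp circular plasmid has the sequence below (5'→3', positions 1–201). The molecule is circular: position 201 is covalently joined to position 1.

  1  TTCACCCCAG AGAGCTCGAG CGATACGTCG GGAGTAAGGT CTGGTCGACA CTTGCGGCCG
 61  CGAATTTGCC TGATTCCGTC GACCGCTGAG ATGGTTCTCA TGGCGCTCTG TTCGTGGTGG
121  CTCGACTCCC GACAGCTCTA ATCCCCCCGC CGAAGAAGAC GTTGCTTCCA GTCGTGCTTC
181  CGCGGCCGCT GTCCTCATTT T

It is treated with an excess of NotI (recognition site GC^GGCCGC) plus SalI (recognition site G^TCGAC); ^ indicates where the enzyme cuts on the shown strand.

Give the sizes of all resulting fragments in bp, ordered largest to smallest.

NotI sites (GCGGCCGC) start at positions 54, 182.
NotI cuts after base 2 of each site, so after positions 55, 183.
SalI sites (GTCGAC) start at positions 44, 78.
SalI cuts after the first base of each site, so after positions 44, 78.
Combined cut positions: 44, 55, 78, 183.
Circular molecule, 4 cuts → 4 fragments:
  45–55 → 11 bp
  56–78 → 23 bp
  79–183 → 105 bp
  184–201 then 1–44 → 18 + 44 = 62 bp
Sorted largest to smallest: 105, 62, 23, 11 bp.

105, 62, 23, 11 bp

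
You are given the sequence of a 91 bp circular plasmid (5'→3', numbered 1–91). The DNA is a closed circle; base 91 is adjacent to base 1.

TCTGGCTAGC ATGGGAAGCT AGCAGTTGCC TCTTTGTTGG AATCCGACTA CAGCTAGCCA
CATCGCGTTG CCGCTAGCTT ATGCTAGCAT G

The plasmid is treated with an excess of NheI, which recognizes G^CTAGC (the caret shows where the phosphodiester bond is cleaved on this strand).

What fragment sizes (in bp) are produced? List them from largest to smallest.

NheI sites (GCTAGC) start at positions 5, 18, 53, 73, 83.
NheI cuts after the first base of each site, so after positions 5, 18, 53, 73, 83.
Circular molecule, 5 cuts → 5 fragments:
  6–18 → 13 bp
  19–53 → 35 bp
  54–73 → 20 bp
  74–83 → 10 bp
  84–91 then 1–5 → 8 + 5 = 13 bp
Sorted largest to smallest: 35, 20, 13, 13, 10 bp.

35, 20, 13, 13, 10 bp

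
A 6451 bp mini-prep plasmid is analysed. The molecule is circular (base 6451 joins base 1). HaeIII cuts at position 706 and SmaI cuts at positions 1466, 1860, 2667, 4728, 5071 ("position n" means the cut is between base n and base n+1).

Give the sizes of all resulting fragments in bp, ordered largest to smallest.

Combined cut positions (sorted): 706, 1466, 1860, 2667, 4728, 5071.
Circular molecule, 6 cuts → 6 fragments:
  1466 − 706 = 760 bp
  1860 − 1466 = 394 bp
  2667 − 1860 = 807 bp
  4728 − 2667 = 2061 bp
  5071 − 4728 = 343 bp
  wrap: 6451 − 5071 + 706 = 2086 bp
Sorted largest to smallest: 2086, 2061, 807, 760, 394, 343 bp.

2086, 2061, 807, 760, 394, 343 bp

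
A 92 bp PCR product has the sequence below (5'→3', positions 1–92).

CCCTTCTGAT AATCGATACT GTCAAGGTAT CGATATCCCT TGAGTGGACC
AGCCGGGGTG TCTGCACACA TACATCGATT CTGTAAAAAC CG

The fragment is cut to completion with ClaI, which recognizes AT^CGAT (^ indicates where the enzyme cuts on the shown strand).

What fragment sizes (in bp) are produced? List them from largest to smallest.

45, 17, 17, 13 bp

ClaI sites (ATCGAT) start at positions 12, 29, 74.
ClaI cuts after base 2 of each site, so after positions 13, 30, 75.
Linear molecule, 3 cuts → 4 fragments:
  1–13 → 13 bp
  14–30 → 17 bp
  31–75 → 45 bp
  76–92 → 17 bp
Sorted largest to smallest: 45, 17, 17, 13 bp.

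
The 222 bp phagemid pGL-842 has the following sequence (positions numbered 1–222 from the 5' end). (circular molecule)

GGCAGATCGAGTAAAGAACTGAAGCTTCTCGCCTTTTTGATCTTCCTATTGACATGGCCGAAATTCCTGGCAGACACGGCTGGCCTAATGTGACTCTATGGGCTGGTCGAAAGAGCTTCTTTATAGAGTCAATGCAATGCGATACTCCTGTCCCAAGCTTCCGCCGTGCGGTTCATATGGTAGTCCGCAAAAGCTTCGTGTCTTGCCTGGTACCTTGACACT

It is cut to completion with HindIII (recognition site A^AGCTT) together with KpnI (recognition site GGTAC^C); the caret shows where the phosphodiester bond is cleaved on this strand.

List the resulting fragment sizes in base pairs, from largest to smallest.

133, 36, 31, 22 bp

HindIII sites (AAGCTT) start at positions 22, 155, 191.
HindIII cuts after the first base of each site, so after positions 22, 155, 191.
The KpnI site (GGTACC) starts at position 209.
KpnI cuts after base 5 of each site (before the last base), so after position 213.
Combined cut positions: 22, 155, 191, 213.
Circular molecule, 4 cuts → 4 fragments:
  23–155 → 133 bp
  156–191 → 36 bp
  192–213 → 22 bp
  214–222 then 1–22 → 9 + 22 = 31 bp
Sorted largest to smallest: 133, 36, 31, 22 bp.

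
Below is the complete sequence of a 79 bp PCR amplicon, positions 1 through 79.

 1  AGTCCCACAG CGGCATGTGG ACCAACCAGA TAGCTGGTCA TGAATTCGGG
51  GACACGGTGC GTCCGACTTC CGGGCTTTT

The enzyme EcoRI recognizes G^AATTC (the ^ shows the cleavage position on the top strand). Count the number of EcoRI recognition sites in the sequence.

GAATTC occurs starting at position 42.
EcoRI cuts at 1 site.

1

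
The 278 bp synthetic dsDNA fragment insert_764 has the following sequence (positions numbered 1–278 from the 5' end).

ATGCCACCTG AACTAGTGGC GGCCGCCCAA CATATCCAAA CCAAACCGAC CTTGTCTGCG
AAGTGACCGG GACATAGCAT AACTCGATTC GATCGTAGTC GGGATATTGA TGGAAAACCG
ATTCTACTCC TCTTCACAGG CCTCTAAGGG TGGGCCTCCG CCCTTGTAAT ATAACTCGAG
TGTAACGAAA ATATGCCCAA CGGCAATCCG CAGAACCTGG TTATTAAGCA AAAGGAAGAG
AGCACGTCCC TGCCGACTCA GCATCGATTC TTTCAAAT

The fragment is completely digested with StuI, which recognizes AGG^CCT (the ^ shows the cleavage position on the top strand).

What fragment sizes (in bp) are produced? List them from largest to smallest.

The StuI site (AGGCCT) starts at position 138.
StuI cuts after base 3 of each site, so after position 140.
Linear molecule, 1 cut → 2 fragments:
  1–140 → 140 bp
  141–278 → 138 bp
Sorted largest to smallest: 140, 138 bp.

140, 138 bp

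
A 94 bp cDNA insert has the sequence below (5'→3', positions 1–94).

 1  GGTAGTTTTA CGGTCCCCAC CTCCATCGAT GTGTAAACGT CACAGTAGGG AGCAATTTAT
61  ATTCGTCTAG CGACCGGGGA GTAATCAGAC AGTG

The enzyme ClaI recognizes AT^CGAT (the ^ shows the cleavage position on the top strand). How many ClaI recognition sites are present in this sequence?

1

ATCGAT occurs starting at position 25.
ClaI cuts at 1 site.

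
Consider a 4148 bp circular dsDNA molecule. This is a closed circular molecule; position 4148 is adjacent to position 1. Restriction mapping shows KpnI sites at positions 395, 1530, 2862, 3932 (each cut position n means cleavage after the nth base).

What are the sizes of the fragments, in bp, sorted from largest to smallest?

Circular molecule, 4 cuts → 4 fragments:
  1530 − 395 = 1135 bp
  2862 − 1530 = 1332 bp
  3932 − 2862 = 1070 bp
  wrap: 4148 − 3932 + 395 = 611 bp
Sorted largest to smallest: 1332, 1135, 1070, 611 bp.

1332, 1135, 1070, 611 bp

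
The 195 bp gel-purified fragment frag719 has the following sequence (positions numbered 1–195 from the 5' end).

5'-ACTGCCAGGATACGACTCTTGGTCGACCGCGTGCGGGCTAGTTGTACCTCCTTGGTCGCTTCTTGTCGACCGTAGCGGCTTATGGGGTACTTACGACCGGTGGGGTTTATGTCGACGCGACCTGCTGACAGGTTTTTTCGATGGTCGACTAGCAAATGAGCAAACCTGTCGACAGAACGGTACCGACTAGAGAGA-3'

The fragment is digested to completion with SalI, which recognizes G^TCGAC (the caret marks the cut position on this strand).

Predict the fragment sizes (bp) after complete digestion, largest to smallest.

SalI sites (GTCGAC) start at positions 22, 65, 111, 144, 168.
SalI cuts after the first base of each site, so after positions 22, 65, 111, 144, 168.
Linear molecule, 5 cuts → 6 fragments:
  1–22 → 22 bp
  23–65 → 43 bp
  66–111 → 46 bp
  112–144 → 33 bp
  145–168 → 24 bp
  169–195 → 27 bp
Sorted largest to smallest: 46, 43, 33, 27, 24, 22 bp.

46, 43, 33, 27, 24, 22 bp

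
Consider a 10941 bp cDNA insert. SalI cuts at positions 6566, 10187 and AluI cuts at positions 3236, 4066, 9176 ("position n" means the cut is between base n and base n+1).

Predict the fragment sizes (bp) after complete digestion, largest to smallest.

3236, 2610, 2500, 1011, 830, 754 bp

Combined cut positions (sorted): 3236, 4066, 6566, 9176, 10187.
Linear molecule, 5 cuts → 6 fragments:
  3236 − 0 = 3236 bp
  4066 − 3236 = 830 bp
  6566 − 4066 = 2500 bp
  9176 − 6566 = 2610 bp
  10187 − 9176 = 1011 bp
  10941 − 10187 = 754 bp
Sorted largest to smallest: 3236, 2610, 2500, 1011, 830, 754 bp.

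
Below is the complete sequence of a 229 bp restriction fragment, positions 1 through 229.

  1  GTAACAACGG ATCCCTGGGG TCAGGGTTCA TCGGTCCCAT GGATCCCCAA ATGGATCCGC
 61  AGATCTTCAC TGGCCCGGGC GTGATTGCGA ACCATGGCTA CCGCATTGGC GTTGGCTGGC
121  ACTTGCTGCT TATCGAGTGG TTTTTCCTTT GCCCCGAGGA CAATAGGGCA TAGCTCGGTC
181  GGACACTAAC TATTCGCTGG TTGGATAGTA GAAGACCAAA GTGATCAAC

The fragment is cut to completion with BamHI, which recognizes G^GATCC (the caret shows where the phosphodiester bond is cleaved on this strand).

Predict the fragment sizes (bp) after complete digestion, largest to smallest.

176, 32, 12, 9 bp

BamHI sites (GGATCC) start at positions 9, 41, 53.
BamHI cuts after the first base of each site, so after positions 9, 41, 53.
Linear molecule, 3 cuts → 4 fragments:
  1–9 → 9 bp
  10–41 → 32 bp
  42–53 → 12 bp
  54–229 → 176 bp
Sorted largest to smallest: 176, 32, 12, 9 bp.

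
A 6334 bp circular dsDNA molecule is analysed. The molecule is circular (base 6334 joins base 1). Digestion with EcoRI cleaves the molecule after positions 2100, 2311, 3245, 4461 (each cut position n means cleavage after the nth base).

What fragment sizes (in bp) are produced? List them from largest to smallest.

Circular molecule, 4 cuts → 4 fragments:
  2311 − 2100 = 211 bp
  3245 − 2311 = 934 bp
  4461 − 3245 = 1216 bp
  wrap: 6334 − 4461 + 2100 = 3973 bp
Sorted largest to smallest: 3973, 1216, 934, 211 bp.

3973, 1216, 934, 211 bp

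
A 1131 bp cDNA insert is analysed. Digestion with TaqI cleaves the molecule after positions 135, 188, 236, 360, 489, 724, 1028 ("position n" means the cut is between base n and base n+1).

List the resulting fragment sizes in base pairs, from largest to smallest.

304, 235, 135, 129, 124, 103, 53, 48 bp

Linear molecule, 7 cuts → 8 fragments:
  135 − 0 = 135 bp
  188 − 135 = 53 bp
  236 − 188 = 48 bp
  360 − 236 = 124 bp
  489 − 360 = 129 bp
  724 − 489 = 235 bp
  1028 − 724 = 304 bp
  1131 − 1028 = 103 bp
Sorted largest to smallest: 304, 235, 135, 129, 124, 103, 53, 48 bp.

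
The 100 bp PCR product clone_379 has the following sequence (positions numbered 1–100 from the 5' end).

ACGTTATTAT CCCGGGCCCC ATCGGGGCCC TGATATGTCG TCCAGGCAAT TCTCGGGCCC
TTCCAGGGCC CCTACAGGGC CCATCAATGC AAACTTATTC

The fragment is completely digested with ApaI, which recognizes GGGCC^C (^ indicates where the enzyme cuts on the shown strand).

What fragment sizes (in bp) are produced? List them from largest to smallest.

ApaI sites (GGGCCC) start at positions 14, 25, 55, 66, 77.
ApaI cuts after base 5 of each site (before the last base), so after positions 18, 29, 59, 70, 81.
Linear molecule, 5 cuts → 6 fragments:
  1–18 → 18 bp
  19–29 → 11 bp
  30–59 → 30 bp
  60–70 → 11 bp
  71–81 → 11 bp
  82–100 → 19 bp
Sorted largest to smallest: 30, 19, 18, 11, 11, 11 bp.

30, 19, 18, 11, 11, 11 bp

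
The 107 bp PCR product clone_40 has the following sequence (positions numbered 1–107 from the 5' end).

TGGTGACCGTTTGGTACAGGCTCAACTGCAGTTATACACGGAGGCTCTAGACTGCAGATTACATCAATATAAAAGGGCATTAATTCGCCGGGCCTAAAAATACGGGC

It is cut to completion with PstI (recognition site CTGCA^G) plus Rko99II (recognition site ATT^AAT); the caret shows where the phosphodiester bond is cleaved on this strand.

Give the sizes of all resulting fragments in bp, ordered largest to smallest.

PstI sites (CTGCAG) start at positions 26, 52.
PstI cuts after base 5 of each site (before the last base), so after positions 30, 56.
The Rko99II site (ATTAAT) starts at position 79.
Rko99II cuts after base 3 of each site, so after position 81.
Combined cut positions: 30, 56, 81.
Linear molecule, 3 cuts → 4 fragments:
  1–30 → 30 bp
  31–56 → 26 bp
  57–81 → 25 bp
  82–107 → 26 bp
Sorted largest to smallest: 30, 26, 26, 25 bp.

30, 26, 26, 25 bp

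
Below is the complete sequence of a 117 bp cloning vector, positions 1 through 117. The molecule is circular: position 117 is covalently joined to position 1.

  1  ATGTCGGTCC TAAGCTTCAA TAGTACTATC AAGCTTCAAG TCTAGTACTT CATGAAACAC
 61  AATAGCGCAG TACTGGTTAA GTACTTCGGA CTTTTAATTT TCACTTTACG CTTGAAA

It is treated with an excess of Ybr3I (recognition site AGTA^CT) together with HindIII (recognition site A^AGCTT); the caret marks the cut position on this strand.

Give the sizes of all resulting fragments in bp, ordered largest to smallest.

46, 25, 16, 13, 11, 6 bp

Ybr3I sites (AGTACT) start at positions 22, 44, 69, 80.
Ybr3I cuts after base 4 of each site, so after positions 25, 47, 72, 83.
HindIII sites (AAGCTT) start at positions 12, 31.
HindIII cuts after the first base of each site, so after positions 12, 31.
Combined cut positions: 12, 25, 31, 47, 72, 83.
Circular molecule, 6 cuts → 6 fragments:
  13–25 → 13 bp
  26–31 → 6 bp
  32–47 → 16 bp
  48–72 → 25 bp
  73–83 → 11 bp
  84–117 then 1–12 → 34 + 12 = 46 bp
Sorted largest to smallest: 46, 25, 16, 13, 11, 6 bp.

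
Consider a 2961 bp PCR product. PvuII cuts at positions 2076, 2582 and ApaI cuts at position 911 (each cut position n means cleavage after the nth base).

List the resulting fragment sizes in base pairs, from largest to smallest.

Combined cut positions (sorted): 911, 2076, 2582.
Linear molecule, 3 cuts → 4 fragments:
  911 − 0 = 911 bp
  2076 − 911 = 1165 bp
  2582 − 2076 = 506 bp
  2961 − 2582 = 379 bp
Sorted largest to smallest: 1165, 911, 506, 379 bp.

1165, 911, 506, 379 bp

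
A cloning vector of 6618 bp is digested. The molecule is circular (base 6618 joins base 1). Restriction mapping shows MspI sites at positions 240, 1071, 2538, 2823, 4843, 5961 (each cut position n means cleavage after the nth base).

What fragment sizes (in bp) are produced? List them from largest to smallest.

Circular molecule, 6 cuts → 6 fragments:
  1071 − 240 = 831 bp
  2538 − 1071 = 1467 bp
  2823 − 2538 = 285 bp
  4843 − 2823 = 2020 bp
  5961 − 4843 = 1118 bp
  wrap: 6618 − 5961 + 240 = 897 bp
Sorted largest to smallest: 2020, 1467, 1118, 897, 831, 285 bp.

2020, 1467, 1118, 897, 831, 285 bp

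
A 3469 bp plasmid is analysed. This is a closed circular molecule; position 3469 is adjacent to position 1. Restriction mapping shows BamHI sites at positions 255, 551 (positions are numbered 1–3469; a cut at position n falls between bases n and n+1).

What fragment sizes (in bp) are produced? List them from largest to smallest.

Circular molecule, 2 cuts → 2 fragments:
  551 − 255 = 296 bp
  wrap: 3469 − 551 + 255 = 3173 bp
Sorted largest to smallest: 3173, 296 bp.

3173, 296 bp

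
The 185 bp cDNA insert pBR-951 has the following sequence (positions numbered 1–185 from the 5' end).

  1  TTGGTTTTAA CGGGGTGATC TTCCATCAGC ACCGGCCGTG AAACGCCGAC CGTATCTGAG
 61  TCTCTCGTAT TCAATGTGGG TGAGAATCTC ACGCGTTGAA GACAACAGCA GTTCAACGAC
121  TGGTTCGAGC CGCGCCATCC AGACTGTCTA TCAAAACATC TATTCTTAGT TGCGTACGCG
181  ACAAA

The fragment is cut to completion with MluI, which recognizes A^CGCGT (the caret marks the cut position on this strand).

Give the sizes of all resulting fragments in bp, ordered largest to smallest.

94, 91 bp

The MluI site (ACGCGT) starts at position 91.
MluI cuts after the first base of each site, so after position 91.
Linear molecule, 1 cut → 2 fragments:
  1–91 → 91 bp
  92–185 → 94 bp
Sorted largest to smallest: 94, 91 bp.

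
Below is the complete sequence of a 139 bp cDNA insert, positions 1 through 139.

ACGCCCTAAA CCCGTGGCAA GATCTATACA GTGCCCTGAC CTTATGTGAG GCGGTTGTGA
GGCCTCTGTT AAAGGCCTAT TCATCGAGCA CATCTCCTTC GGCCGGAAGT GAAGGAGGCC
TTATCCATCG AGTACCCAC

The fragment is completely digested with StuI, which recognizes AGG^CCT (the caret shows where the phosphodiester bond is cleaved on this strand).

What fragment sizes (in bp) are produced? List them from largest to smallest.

StuI sites (AGGCCT) start at positions 60, 73, 116.
StuI cuts after base 3 of each site, so after positions 62, 75, 118.
Linear molecule, 3 cuts → 4 fragments:
  1–62 → 62 bp
  63–75 → 13 bp
  76–118 → 43 bp
  119–139 → 21 bp
Sorted largest to smallest: 62, 43, 21, 13 bp.

62, 43, 21, 13 bp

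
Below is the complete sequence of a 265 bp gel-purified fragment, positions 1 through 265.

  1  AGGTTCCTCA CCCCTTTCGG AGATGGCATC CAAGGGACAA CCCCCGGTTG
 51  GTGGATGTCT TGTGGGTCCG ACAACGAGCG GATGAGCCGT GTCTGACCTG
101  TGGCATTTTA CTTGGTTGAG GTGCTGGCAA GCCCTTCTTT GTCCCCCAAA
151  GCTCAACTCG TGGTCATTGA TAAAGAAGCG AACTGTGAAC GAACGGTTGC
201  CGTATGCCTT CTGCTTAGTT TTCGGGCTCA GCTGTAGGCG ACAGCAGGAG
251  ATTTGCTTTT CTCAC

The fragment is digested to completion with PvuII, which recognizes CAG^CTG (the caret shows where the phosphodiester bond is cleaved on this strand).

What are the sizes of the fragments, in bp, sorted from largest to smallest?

231, 34 bp

The PvuII site (CAGCTG) starts at position 229.
PvuII cuts after base 3 of each site, so after position 231.
Linear molecule, 1 cut → 2 fragments:
  1–231 → 231 bp
  232–265 → 34 bp
Sorted largest to smallest: 231, 34 bp.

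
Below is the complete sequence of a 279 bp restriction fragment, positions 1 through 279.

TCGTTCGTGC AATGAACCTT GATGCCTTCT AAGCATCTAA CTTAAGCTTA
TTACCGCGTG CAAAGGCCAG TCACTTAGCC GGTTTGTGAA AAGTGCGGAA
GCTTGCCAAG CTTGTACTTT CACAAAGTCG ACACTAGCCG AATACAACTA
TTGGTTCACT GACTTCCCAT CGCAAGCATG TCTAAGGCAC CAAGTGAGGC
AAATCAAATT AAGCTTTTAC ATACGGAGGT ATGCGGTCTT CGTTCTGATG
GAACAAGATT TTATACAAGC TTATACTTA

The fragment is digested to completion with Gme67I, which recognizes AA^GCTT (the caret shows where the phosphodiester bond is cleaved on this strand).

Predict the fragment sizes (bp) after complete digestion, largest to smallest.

103, 56, 55, 45, 11, 9 bp

Gme67I sites (AAGCTT) start at positions 44, 99, 108, 211, 267.
Gme67I cuts after base 2 of each site, so after positions 45, 100, 109, 212, 268.
Linear molecule, 5 cuts → 6 fragments:
  1–45 → 45 bp
  46–100 → 55 bp
  101–109 → 9 bp
  110–212 → 103 bp
  213–268 → 56 bp
  269–279 → 11 bp
Sorted largest to smallest: 103, 56, 55, 45, 11, 9 bp.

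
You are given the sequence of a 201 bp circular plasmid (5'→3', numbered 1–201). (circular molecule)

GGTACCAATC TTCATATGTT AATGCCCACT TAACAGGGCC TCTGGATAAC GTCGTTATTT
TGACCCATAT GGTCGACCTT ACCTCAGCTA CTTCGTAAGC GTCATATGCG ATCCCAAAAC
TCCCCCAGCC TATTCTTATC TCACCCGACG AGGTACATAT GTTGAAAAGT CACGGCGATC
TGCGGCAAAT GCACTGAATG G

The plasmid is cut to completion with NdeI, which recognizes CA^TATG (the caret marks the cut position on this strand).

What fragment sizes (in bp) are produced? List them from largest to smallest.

NdeI sites (CATATG) start at positions 13, 66, 103, 156.
NdeI cuts after base 2 of each site, so after positions 14, 67, 104, 157.
Circular molecule, 4 cuts → 4 fragments:
  15–67 → 53 bp
  68–104 → 37 bp
  105–157 → 53 bp
  158–201 then 1–14 → 44 + 14 = 58 bp
Sorted largest to smallest: 58, 53, 53, 37 bp.

58, 53, 53, 37 bp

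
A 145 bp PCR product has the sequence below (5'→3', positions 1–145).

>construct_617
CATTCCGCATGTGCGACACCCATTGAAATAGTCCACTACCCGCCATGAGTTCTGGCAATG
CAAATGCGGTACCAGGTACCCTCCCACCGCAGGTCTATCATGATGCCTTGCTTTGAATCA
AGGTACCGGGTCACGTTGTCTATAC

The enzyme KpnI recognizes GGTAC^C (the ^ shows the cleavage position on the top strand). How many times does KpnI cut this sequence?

GGTACC occurs starting at positions 68, 75, 122.
KpnI cuts at 3 sites.

3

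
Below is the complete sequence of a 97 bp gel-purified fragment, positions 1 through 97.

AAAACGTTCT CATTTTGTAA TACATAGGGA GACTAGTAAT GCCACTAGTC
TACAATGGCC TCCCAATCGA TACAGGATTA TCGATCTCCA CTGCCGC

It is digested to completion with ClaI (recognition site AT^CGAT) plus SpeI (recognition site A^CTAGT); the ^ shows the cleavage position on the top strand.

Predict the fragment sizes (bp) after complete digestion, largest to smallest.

32, 23, 16, 14, 12 bp

ClaI sites (ATCGAT) start at positions 66, 80.
ClaI cuts after base 2 of each site, so after positions 67, 81.
SpeI sites (ACTAGT) start at positions 32, 44.
SpeI cuts after the first base of each site, so after positions 32, 44.
Combined cut positions: 32, 44, 67, 81.
Linear molecule, 4 cuts → 5 fragments:
  1–32 → 32 bp
  33–44 → 12 bp
  45–67 → 23 bp
  68–81 → 14 bp
  82–97 → 16 bp
Sorted largest to smallest: 32, 23, 16, 14, 12 bp.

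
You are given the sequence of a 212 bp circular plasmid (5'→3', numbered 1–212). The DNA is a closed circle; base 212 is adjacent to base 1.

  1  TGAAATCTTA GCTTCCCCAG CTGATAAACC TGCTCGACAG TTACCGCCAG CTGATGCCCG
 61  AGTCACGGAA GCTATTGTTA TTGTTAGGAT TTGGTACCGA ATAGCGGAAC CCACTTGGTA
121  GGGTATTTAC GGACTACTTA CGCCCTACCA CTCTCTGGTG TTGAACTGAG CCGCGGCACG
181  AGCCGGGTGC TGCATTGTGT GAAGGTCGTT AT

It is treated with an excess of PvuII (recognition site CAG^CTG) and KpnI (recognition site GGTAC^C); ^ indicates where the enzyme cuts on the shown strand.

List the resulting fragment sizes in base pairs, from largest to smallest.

PvuII sites (CAGCTG) start at positions 18, 48.
PvuII cuts after base 3 of each site, so after positions 20, 50.
The KpnI site (GGTACC) starts at position 93.
KpnI cuts after base 5 of each site (before the last base), so after position 97.
Combined cut positions: 20, 50, 97.
Circular molecule, 3 cuts → 3 fragments:
  21–50 → 30 bp
  51–97 → 47 bp
  98–212 then 1–20 → 115 + 20 = 135 bp
Sorted largest to smallest: 135, 47, 30 bp.

135, 47, 30 bp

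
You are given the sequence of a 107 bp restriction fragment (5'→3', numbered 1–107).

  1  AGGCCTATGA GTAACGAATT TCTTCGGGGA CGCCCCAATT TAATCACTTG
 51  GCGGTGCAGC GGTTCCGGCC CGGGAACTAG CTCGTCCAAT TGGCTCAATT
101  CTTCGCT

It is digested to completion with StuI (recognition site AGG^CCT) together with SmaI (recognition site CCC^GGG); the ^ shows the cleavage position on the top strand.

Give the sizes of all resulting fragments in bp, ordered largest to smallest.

68, 36, 3 bp

The StuI site (AGGCCT) starts at position 1.
StuI cuts after base 3 of each site, so after position 3.
The SmaI site (CCCGGG) starts at position 69.
SmaI cuts after base 3 of each site, so after position 71.
Combined cut positions: 3, 71.
Linear molecule, 2 cuts → 3 fragments:
  1–3 → 3 bp
  4–71 → 68 bp
  72–107 → 36 bp
Sorted largest to smallest: 68, 36, 3 bp.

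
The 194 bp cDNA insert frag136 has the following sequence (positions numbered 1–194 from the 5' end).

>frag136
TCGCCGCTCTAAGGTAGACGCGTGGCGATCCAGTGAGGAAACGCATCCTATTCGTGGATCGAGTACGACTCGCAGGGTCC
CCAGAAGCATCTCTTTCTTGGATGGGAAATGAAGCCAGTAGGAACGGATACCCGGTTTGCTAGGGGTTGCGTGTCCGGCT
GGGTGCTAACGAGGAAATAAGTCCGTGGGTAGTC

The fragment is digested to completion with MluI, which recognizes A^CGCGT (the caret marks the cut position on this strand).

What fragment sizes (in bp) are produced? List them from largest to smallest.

176, 18 bp

The MluI site (ACGCGT) starts at position 18.
MluI cuts after the first base of each site, so after position 18.
Linear molecule, 1 cut → 2 fragments:
  1–18 → 18 bp
  19–194 → 176 bp
Sorted largest to smallest: 176, 18 bp.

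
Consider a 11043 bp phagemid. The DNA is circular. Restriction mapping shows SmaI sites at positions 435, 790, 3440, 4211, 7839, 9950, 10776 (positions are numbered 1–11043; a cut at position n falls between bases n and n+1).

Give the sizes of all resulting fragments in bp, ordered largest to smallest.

3628, 2650, 2111, 826, 771, 702, 355 bp

Circular molecule, 7 cuts → 7 fragments:
  790 − 435 = 355 bp
  3440 − 790 = 2650 bp
  4211 − 3440 = 771 bp
  7839 − 4211 = 3628 bp
  9950 − 7839 = 2111 bp
  10776 − 9950 = 826 bp
  wrap: 11043 − 10776 + 435 = 702 bp
Sorted largest to smallest: 3628, 2650, 2111, 826, 771, 702, 355 bp.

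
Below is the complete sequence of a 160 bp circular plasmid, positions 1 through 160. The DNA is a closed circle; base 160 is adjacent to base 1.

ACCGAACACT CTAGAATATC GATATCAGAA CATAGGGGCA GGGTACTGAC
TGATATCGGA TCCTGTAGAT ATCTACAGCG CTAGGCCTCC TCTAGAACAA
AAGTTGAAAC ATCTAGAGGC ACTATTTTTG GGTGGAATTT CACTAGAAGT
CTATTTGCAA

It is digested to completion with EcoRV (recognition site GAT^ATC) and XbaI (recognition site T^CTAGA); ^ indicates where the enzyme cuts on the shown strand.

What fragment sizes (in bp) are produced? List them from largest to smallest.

EcoRV sites (GATATC) start at positions 21, 52, 68.
EcoRV cuts after base 3 of each site, so after positions 23, 54, 70.
XbaI sites (TCTAGA) start at positions 10, 91, 112.
XbaI cuts after the first base of each site, so after positions 10, 91, 112.
Combined cut positions: 10, 23, 54, 70, 91, 112.
Circular molecule, 6 cuts → 6 fragments:
  11–23 → 13 bp
  24–54 → 31 bp
  55–70 → 16 bp
  71–91 → 21 bp
  92–112 → 21 bp
  113–160 then 1–10 → 48 + 10 = 58 bp
Sorted largest to smallest: 58, 31, 21, 21, 16, 13 bp.

58, 31, 21, 21, 16, 13 bp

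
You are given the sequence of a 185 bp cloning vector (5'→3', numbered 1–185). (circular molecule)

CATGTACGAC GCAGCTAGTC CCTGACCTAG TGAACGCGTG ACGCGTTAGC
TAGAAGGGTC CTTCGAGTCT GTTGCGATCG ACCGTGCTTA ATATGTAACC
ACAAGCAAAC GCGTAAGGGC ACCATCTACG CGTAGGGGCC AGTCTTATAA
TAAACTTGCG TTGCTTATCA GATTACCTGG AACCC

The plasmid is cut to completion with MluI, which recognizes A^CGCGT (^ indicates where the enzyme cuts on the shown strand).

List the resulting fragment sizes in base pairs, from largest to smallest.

MluI sites (ACGCGT) start at positions 34, 41, 109, 128.
MluI cuts after the first base of each site, so after positions 34, 41, 109, 128.
Circular molecule, 4 cuts → 4 fragments:
  35–41 → 7 bp
  42–109 → 68 bp
  110–128 → 19 bp
  129–185 then 1–34 → 57 + 34 = 91 bp
Sorted largest to smallest: 91, 68, 19, 7 bp.

91, 68, 19, 7 bp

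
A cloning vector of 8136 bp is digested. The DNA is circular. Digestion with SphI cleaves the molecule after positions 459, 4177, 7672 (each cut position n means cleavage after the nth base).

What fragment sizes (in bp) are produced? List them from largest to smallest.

3718, 3495, 923 bp

Circular molecule, 3 cuts → 3 fragments:
  4177 − 459 = 3718 bp
  7672 − 4177 = 3495 bp
  wrap: 8136 − 7672 + 459 = 923 bp
Sorted largest to smallest: 3718, 3495, 923 bp.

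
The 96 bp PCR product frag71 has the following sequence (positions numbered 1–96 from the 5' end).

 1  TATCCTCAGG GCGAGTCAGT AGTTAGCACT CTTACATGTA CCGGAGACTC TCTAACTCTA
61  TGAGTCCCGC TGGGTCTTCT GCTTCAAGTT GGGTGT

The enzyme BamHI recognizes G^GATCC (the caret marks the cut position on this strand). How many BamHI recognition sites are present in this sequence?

0

No occurrence of GGATCC is present in the sequence.
BamHI does not cut: 0 sites.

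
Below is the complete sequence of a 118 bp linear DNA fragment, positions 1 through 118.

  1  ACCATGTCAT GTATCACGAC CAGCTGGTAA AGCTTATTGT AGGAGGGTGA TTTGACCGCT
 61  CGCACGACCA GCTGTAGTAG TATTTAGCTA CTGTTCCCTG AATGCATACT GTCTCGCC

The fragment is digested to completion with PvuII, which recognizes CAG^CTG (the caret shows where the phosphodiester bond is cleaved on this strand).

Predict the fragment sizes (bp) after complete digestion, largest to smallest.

PvuII sites (CAGCTG) start at positions 21, 69.
PvuII cuts after base 3 of each site, so after positions 23, 71.
Linear molecule, 2 cuts → 3 fragments:
  1–23 → 23 bp
  24–71 → 48 bp
  72–118 → 47 bp
Sorted largest to smallest: 48, 47, 23 bp.

48, 47, 23 bp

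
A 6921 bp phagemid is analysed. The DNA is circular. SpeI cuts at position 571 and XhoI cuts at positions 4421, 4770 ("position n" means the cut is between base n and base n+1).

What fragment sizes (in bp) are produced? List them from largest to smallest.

3850, 2722, 349 bp

Combined cut positions (sorted): 571, 4421, 4770.
Circular molecule, 3 cuts → 3 fragments:
  4421 − 571 = 3850 bp
  4770 − 4421 = 349 bp
  wrap: 6921 − 4770 + 571 = 2722 bp
Sorted largest to smallest: 3850, 2722, 349 bp.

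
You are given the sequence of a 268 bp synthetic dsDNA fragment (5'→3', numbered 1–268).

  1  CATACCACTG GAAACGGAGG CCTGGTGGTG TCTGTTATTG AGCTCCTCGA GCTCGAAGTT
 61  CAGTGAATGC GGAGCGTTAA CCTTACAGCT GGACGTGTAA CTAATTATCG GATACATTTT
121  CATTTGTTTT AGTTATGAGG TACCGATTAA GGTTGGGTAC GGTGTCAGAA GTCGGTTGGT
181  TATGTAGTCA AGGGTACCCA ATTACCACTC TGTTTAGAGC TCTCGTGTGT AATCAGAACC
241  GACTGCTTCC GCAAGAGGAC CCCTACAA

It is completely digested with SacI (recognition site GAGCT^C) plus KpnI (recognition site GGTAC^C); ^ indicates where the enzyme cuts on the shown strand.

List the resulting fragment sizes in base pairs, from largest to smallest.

90, 54, 47, 44, 24, 9 bp

SacI sites (GAGCTC) start at positions 40, 49, 217.
SacI cuts after base 5 of each site (before the last base), so after positions 44, 53, 221.
KpnI sites (GGTACC) start at positions 139, 193.
KpnI cuts after base 5 of each site (before the last base), so after positions 143, 197.
Combined cut positions: 44, 53, 143, 197, 221.
Linear molecule, 5 cuts → 6 fragments:
  1–44 → 44 bp
  45–53 → 9 bp
  54–143 → 90 bp
  144–197 → 54 bp
  198–221 → 24 bp
  222–268 → 47 bp
Sorted largest to smallest: 90, 54, 47, 44, 24, 9 bp.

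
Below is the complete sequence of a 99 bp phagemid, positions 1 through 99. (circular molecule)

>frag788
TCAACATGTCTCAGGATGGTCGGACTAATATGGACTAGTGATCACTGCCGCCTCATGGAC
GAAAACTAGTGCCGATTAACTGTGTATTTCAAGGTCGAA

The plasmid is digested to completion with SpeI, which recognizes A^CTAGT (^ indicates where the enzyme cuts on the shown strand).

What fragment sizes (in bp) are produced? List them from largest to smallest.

SpeI sites (ACTAGT) start at positions 34, 65.
SpeI cuts after the first base of each site, so after positions 34, 65.
Circular molecule, 2 cuts → 2 fragments:
  35–65 → 31 bp
  66–99 then 1–34 → 34 + 34 = 68 bp
Sorted largest to smallest: 68, 31 bp.

68, 31 bp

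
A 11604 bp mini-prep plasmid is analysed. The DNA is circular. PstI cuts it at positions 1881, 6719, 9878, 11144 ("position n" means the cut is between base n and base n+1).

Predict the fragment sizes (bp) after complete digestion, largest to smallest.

Circular molecule, 4 cuts → 4 fragments:
  6719 − 1881 = 4838 bp
  9878 − 6719 = 3159 bp
  11144 − 9878 = 1266 bp
  wrap: 11604 − 11144 + 1881 = 2341 bp
Sorted largest to smallest: 4838, 3159, 2341, 1266 bp.

4838, 3159, 2341, 1266 bp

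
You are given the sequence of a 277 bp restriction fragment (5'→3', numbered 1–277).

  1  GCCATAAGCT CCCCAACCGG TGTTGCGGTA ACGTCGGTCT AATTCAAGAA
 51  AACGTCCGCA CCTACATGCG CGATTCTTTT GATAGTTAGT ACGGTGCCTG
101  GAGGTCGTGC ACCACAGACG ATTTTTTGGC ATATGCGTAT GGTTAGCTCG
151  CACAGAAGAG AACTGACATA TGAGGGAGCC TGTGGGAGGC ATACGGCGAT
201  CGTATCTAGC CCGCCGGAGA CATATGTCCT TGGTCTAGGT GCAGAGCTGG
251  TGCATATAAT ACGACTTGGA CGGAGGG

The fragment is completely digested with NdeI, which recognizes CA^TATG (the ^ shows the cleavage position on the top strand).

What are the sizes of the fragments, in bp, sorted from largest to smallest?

NdeI sites (CATATG) start at positions 130, 167, 221.
NdeI cuts after base 2 of each site, so after positions 131, 168, 222.
Linear molecule, 3 cuts → 4 fragments:
  1–131 → 131 bp
  132–168 → 37 bp
  169–222 → 54 bp
  223–277 → 55 bp
Sorted largest to smallest: 131, 55, 54, 37 bp.

131, 55, 54, 37 bp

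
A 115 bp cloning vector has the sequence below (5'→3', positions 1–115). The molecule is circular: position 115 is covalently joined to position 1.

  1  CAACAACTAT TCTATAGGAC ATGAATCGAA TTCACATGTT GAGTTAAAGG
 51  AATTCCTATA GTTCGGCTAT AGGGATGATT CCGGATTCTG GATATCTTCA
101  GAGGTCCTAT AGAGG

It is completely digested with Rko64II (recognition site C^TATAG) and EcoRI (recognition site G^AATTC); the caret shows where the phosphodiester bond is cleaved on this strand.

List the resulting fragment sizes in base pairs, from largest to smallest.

Rko64II sites (CTATAG) start at positions 12, 56, 67, 107.
Rko64II cuts after the first base of each site, so after positions 12, 56, 67, 107.
EcoRI sites (GAATTC) start at positions 28, 50.
EcoRI cuts after the first base of each site, so after positions 28, 50.
Combined cut positions: 12, 28, 50, 56, 67, 107.
Circular molecule, 6 cuts → 6 fragments:
  13–28 → 16 bp
  29–50 → 22 bp
  51–56 → 6 bp
  57–67 → 11 bp
  68–107 → 40 bp
  108–115 then 1–12 → 8 + 12 = 20 bp
Sorted largest to smallest: 40, 22, 20, 16, 11, 6 bp.

40, 22, 20, 16, 11, 6 bp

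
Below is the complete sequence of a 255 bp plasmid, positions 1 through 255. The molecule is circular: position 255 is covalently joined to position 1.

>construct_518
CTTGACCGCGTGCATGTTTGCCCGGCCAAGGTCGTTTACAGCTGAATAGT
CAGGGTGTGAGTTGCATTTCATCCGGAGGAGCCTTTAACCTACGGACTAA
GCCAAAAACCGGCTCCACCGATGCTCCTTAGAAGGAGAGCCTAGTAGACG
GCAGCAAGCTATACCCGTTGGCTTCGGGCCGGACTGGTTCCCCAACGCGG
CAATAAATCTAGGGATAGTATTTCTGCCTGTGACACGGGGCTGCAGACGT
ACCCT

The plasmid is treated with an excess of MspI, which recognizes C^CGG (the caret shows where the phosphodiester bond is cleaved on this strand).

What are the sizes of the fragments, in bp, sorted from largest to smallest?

98, 70, 51, 36 bp

MspI sites (CCGG) start at positions 22, 73, 109, 179.
MspI cuts after the first base of each site, so after positions 22, 73, 109, 179.
Circular molecule, 4 cuts → 4 fragments:
  23–73 → 51 bp
  74–109 → 36 bp
  110–179 → 70 bp
  180–255 then 1–22 → 76 + 22 = 98 bp
Sorted largest to smallest: 98, 70, 51, 36 bp.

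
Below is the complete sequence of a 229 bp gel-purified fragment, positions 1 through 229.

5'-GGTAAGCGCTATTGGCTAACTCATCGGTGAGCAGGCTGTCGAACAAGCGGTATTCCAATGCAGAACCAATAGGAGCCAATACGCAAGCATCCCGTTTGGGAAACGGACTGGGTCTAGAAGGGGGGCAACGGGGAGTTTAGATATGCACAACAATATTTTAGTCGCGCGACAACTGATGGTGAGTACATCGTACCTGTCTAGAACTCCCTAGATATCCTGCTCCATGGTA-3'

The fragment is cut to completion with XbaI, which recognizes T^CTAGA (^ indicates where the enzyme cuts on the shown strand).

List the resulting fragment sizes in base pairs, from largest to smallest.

XbaI sites (TCTAGA) start at positions 113, 197.
XbaI cuts after the first base of each site, so after positions 113, 197.
Linear molecule, 2 cuts → 3 fragments:
  1–113 → 113 bp
  114–197 → 84 bp
  198–229 → 32 bp
Sorted largest to smallest: 113, 84, 32 bp.

113, 84, 32 bp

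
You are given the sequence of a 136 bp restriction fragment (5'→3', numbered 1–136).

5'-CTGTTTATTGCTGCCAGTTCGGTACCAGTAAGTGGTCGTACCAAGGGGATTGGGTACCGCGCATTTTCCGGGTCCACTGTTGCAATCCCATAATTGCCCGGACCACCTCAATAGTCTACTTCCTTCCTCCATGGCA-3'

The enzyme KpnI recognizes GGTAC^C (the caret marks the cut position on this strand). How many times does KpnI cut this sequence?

GGTACC occurs starting at positions 21, 53.
KpnI cuts at 2 sites.

2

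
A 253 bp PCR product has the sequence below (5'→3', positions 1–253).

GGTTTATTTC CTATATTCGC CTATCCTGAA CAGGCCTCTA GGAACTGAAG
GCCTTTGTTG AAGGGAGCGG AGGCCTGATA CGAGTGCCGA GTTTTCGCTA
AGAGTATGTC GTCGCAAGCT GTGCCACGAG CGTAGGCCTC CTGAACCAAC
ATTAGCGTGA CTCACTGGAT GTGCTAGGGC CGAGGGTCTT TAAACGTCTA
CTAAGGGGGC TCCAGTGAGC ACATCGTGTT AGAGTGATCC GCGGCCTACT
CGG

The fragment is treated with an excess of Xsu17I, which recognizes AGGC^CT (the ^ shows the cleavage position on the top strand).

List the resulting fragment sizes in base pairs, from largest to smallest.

116, 63, 35, 22, 17 bp

Xsu17I sites (AGGCCT) start at positions 32, 49, 71, 134.
Xsu17I cuts after base 4 of each site, so after positions 35, 52, 74, 137.
Linear molecule, 4 cuts → 5 fragments:
  1–35 → 35 bp
  36–52 → 17 bp
  53–74 → 22 bp
  75–137 → 63 bp
  138–253 → 116 bp
Sorted largest to smallest: 116, 63, 35, 22, 17 bp.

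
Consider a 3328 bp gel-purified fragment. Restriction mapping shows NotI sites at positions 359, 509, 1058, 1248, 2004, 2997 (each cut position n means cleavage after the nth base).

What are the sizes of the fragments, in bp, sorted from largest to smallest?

993, 756, 549, 359, 331, 190, 150 bp

Linear molecule, 6 cuts → 7 fragments:
  359 − 0 = 359 bp
  509 − 359 = 150 bp
  1058 − 509 = 549 bp
  1248 − 1058 = 190 bp
  2004 − 1248 = 756 bp
  2997 − 2004 = 993 bp
  3328 − 2997 = 331 bp
Sorted largest to smallest: 993, 756, 549, 359, 331, 190, 150 bp.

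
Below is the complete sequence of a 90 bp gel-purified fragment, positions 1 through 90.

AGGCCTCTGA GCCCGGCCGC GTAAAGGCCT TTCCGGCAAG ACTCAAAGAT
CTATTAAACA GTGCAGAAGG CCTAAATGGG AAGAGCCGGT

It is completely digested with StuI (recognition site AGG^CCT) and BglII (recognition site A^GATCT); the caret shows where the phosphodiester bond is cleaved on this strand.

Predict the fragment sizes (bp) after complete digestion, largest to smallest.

24, 23, 20, 20, 3 bp

StuI sites (AGGCCT) start at positions 1, 25, 68.
StuI cuts after base 3 of each site, so after positions 3, 27, 70.
The BglII site (AGATCT) starts at position 47.
BglII cuts after the first base of each site, so after position 47.
Combined cut positions: 3, 27, 47, 70.
Linear molecule, 4 cuts → 5 fragments:
  1–3 → 3 bp
  4–27 → 24 bp
  28–47 → 20 bp
  48–70 → 23 bp
  71–90 → 20 bp
Sorted largest to smallest: 24, 23, 20, 20, 3 bp.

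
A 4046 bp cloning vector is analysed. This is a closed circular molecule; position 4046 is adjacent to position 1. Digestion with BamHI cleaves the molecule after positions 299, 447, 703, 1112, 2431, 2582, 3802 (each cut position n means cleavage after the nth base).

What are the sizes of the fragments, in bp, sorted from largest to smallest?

Circular molecule, 7 cuts → 7 fragments:
  447 − 299 = 148 bp
  703 − 447 = 256 bp
  1112 − 703 = 409 bp
  2431 − 1112 = 1319 bp
  2582 − 2431 = 151 bp
  3802 − 2582 = 1220 bp
  wrap: 4046 − 3802 + 299 = 543 bp
Sorted largest to smallest: 1319, 1220, 543, 409, 256, 151, 148 bp.

1319, 1220, 543, 409, 256, 151, 148 bp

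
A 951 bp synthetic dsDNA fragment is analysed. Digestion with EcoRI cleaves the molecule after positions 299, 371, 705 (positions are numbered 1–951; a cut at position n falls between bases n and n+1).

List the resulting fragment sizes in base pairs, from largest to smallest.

334, 299, 246, 72 bp

Linear molecule, 3 cuts → 4 fragments:
  299 − 0 = 299 bp
  371 − 299 = 72 bp
  705 − 371 = 334 bp
  951 − 705 = 246 bp
Sorted largest to smallest: 334, 299, 246, 72 bp.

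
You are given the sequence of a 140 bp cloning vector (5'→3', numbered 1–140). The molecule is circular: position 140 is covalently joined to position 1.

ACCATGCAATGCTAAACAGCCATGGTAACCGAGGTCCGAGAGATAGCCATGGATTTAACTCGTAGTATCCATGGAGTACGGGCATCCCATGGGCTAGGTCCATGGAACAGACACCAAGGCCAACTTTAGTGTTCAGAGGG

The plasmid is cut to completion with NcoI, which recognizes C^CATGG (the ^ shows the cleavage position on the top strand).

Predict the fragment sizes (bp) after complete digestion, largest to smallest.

60, 27, 22, 18, 13 bp

NcoI sites (CCATGG) start at positions 20, 47, 69, 87, 100.
NcoI cuts after the first base of each site, so after positions 20, 47, 69, 87, 100.
Circular molecule, 5 cuts → 5 fragments:
  21–47 → 27 bp
  48–69 → 22 bp
  70–87 → 18 bp
  88–100 → 13 bp
  101–140 then 1–20 → 40 + 20 = 60 bp
Sorted largest to smallest: 60, 27, 22, 18, 13 bp.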